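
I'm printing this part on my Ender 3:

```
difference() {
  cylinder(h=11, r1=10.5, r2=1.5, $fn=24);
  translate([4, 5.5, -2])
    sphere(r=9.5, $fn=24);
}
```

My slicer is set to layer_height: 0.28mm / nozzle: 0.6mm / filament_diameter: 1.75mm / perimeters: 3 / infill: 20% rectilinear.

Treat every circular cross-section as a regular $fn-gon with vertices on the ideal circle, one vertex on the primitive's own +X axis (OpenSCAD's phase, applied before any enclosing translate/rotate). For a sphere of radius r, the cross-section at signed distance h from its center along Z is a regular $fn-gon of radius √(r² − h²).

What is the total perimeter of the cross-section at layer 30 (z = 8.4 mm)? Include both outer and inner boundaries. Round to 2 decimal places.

22.73 mm

At z = 8.4 mm: the cone (r1=10.5→r2=1.5) has section circumradius 3.627 here — a regular 24-gon (perimeter = 2·24·3.627·sin(180°/24) = 22.73 mm); the sphere at (4, 5.5) does not reach this height (|z−center|=10.400 > r=9.5); After the difference (first − rest): none of the subtracted shapes is present at this height, so the cone is unchanged — boundary = 22.73 mm. Overall, the cross-section is a single solid region. Total boundary length (outer) = 22.73 mm.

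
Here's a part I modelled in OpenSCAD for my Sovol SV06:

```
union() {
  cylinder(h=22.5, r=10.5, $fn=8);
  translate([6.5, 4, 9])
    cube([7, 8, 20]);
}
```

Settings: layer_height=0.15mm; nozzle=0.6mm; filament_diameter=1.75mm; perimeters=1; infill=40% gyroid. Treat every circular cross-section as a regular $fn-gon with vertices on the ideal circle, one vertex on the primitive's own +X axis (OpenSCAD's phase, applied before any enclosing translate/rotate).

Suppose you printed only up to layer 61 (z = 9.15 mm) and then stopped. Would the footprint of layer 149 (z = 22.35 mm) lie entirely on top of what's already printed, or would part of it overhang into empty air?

Compare the two slices. At z = 9.15: the r=10.5 cylinder gives a regular 8-gon of circumradius 10.5 (constant along its height) (area = (8/2)·10.500²·sin(360°/8) = 311.83 mm²); the cube at (6.5, 4) (footprint 7×8) is included at this height (area 56.00 mm²); Combining (union): the regions partially overlap — summed areas 367.83 mm² minus the doubly-counted overlap 5.77 mm² gives 362.06 mm² — area = 362.06 mm². At z = 22.35: the r=10.5 cylinder contributes a regular 8-gon of circumradius 10.5 (area = (8/2)·10.500²·sin(360°/8) = 311.83 mm²); the 7×8 cube at (6.5, 4) contributes its full rectangle (area 56.00 mm²); Taking the union: the regions partially overlap — summed areas 367.83 mm² minus the doubly-counted overlap 5.77 mm² gives 362.06 mm² — area = 362.06 mm². Checking containment: the cross-section at z = 22.35 is a subset of the cross-section at z = 9.15.

entirely on top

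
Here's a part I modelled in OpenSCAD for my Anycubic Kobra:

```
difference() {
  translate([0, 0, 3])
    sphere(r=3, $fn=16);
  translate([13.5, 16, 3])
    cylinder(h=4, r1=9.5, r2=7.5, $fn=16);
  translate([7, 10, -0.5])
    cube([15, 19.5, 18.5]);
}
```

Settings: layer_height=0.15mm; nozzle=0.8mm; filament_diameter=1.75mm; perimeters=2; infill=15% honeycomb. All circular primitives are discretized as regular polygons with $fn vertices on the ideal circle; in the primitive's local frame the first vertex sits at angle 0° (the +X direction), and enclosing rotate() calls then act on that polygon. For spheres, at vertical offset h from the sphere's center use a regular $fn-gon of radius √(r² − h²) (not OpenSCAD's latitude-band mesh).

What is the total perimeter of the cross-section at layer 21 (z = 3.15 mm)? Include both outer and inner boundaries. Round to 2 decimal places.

At z = 3.15 mm: the r=3 sphere slices to a regular 16-gon of circumradius 2.996 (√(r²−h²) with h=0.15 from center) (perimeter = 2·16·2.996·sin(180°/16) = 18.71 mm); the cone at (13.5, 16) (r1=9.5→r2=7.5) has section circumradius 9.425 here — a regular 16-gon (perimeter = 2·16·9.425·sin(180°/16) = 58.84 mm); the cube at (7, 10) (footprint 15×19.5) is included at this height (perimeter 69.00 mm); After the difference (first − rest): starting from the r=3 sphere, the cone at (13.5, 16) misses the remaining region (no effect); the 15×19.5 cube at (7, 10) misses the remaining region (no effect) — boundary = 18.71 mm. Overall, the cross-section is a single solid region. Total boundary length (outer) = 18.71 mm.

18.71 mm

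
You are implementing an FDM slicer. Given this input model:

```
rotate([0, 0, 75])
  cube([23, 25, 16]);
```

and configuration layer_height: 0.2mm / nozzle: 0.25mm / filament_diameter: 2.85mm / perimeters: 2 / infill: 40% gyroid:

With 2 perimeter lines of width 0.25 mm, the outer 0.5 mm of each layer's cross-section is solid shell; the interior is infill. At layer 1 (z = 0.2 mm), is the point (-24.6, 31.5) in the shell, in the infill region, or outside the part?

outside

At z = 0.2 mm: the cube is present — its section is the full 23×25 rectangle; (whole slice rotated 75° about Z — lengths, areas and connectivity unchanged). Overall, the cross-section is a single solid region. Undo the 75° rotation: the query point maps to (24.060, 31.915) in the un-rotated model frame. The nearest boundary edge runs (23.00, 0.00)→(23.00, 25.00); distance from the point to it = 7.00 mm. The point is not inside any of the regions above, so it lies outside the cross-section (7.00 mm from the nearest boundary).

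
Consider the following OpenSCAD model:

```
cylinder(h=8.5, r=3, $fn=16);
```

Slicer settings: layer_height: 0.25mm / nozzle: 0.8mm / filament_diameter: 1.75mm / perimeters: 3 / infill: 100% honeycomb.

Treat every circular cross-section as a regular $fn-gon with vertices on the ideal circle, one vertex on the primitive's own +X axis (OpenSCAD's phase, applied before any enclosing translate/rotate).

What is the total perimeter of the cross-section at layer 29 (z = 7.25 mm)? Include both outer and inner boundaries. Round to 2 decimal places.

At z = 7.25 mm: the cylinder: section is a regular 16-gon, circumradius r=3 (perimeter = 2·16·3.000·sin(180°/16) = 18.73 mm). Overall, the cross-section is a single solid region. Total boundary length (outer) = 18.73 mm.

18.73 mm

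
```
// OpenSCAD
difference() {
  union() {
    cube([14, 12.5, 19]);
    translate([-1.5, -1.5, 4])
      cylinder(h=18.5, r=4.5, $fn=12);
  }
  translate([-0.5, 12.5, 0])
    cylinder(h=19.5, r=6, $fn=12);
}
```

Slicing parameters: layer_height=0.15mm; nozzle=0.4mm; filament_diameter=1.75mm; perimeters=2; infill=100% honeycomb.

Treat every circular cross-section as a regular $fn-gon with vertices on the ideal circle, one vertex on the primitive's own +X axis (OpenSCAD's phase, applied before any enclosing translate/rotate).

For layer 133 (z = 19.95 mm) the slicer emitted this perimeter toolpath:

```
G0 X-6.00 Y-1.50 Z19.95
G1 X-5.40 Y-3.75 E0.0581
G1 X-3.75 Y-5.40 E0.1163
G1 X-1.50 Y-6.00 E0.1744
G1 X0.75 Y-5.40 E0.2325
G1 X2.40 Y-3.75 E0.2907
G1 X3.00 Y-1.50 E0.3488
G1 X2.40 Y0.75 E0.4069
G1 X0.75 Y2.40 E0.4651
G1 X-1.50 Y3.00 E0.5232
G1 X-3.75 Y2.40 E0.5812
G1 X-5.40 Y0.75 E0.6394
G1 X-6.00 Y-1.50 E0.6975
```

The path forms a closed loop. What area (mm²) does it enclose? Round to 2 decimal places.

Apply the shoelace formula to the sequence of (X, Y) vertices; enclosed area = 60.80 mm².

60.80 mm²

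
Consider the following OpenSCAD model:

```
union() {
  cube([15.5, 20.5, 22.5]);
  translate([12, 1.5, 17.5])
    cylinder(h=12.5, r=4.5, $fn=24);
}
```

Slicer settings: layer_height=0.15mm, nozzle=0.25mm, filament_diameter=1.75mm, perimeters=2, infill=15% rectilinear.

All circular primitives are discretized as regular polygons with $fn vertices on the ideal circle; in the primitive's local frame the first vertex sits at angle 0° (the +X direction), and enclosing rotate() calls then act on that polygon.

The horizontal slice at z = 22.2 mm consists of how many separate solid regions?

At z = 22.2 mm: the cube (footprint 15.5×20.5) is included at this height; the r=4.5 cylinder at (12, 1.5) gives a regular 24-gon of circumradius 4.5 (constant along its height); Combining (union): the regions partially overlap (shared area 41.43 mm²), so overlapping operands fuse into one piece — 1 connected region. The result has 1 disconnected region.

1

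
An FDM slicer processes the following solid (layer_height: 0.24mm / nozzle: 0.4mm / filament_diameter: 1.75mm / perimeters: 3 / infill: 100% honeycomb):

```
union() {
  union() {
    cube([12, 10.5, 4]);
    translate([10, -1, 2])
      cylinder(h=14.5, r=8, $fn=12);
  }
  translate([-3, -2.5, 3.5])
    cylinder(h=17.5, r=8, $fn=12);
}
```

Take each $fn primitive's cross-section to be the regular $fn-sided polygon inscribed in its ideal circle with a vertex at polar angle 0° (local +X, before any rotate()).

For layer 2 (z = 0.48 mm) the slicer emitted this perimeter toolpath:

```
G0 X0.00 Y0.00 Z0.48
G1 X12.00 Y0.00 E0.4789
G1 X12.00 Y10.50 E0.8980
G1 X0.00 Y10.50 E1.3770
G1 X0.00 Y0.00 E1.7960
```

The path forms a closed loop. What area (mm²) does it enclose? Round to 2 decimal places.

Apply the shoelace formula to the sequence of (X, Y) vertices; enclosed area = 126.00 mm².

126.00 mm²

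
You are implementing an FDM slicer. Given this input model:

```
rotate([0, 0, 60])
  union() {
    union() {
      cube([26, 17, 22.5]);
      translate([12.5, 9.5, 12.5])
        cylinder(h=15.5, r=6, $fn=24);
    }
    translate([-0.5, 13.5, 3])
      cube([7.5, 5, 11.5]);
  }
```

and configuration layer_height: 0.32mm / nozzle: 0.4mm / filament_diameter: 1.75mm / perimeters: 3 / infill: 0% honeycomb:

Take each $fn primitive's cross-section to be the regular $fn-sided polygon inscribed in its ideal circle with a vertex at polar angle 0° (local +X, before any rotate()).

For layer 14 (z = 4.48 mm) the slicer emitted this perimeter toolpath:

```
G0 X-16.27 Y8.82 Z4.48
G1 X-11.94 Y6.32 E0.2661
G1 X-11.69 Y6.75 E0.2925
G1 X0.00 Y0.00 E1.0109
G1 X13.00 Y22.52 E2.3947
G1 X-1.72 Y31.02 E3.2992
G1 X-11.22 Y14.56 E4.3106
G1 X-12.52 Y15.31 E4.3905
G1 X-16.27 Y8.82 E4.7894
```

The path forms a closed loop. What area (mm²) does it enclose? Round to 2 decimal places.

454.97 mm²

Apply the shoelace formula to the sequence of (X, Y) vertices; enclosed area = 454.97 mm².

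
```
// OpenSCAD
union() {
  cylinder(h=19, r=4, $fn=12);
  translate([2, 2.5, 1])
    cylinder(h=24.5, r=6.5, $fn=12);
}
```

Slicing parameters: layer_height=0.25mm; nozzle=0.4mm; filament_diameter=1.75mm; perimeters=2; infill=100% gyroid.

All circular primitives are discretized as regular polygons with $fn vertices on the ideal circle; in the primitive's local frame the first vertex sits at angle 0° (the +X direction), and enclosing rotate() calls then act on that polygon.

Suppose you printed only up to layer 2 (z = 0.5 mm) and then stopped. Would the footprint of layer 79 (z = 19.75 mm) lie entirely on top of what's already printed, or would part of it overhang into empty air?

Compare the two slices. At z = 0.5: the r=4 cylinder contributes a regular 12-gon of circumradius 4 (area = (12/2)·4.000²·sin(360°/12) = 48.00 mm²); the cylinder at (2, 2.5) does not reach this height (z outside [1, 25.5]); Taking the union: only the r=4 cylinder is present, so the union is just that shape — area = 48.00 mm². At z = 19.75: the cylinder does not reach this height (z outside [0, 19]); the r=6.5 cylinder at (2, 2.5) contributes a regular 12-gon of circumradius 6.5 (area = (12/2)·6.500²·sin(360°/12) = 126.75 mm²); Merging all regions: only the r=6.5 cylinder at (2, 2.5) is present, so the union is just that shape — area = 126.75 mm². Checking containment: at z = 19.75 the cross-section extends beyond the z = 0.5 cross-section by about 82.23 mm².

part overhangs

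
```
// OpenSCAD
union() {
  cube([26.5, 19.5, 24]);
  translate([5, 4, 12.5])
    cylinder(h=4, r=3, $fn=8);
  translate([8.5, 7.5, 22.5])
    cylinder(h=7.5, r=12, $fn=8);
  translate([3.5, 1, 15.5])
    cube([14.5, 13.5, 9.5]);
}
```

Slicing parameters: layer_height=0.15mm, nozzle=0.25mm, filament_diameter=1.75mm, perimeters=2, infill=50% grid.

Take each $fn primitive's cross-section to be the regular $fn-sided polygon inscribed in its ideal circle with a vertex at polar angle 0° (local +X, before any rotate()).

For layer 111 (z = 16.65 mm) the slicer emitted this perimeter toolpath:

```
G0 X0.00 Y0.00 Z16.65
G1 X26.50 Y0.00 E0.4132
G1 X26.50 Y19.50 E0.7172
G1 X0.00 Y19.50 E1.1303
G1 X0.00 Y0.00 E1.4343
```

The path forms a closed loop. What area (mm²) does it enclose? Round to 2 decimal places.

516.75 mm²

Apply the shoelace formula to the sequence of (X, Y) vertices; enclosed area = 516.75 mm².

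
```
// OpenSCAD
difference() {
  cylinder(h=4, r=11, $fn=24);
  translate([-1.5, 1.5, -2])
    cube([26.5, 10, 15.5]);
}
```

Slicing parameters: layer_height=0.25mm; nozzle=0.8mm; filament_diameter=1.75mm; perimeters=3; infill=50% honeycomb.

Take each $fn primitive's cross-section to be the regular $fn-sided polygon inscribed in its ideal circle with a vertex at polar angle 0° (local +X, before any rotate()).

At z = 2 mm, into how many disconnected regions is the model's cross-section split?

1

At z = 2 mm: the r=11 cylinder contributes a regular 24-gon of circumradius 11; the cube at (-1.5, 1.5) (footprint 26.5×10) is included at this height; Taking the first minus the rest: starting from the r=11 cylinder, the 26.5×10 cube at (-1.5, 1.5) partially overlaps it — only the 91.70 mm² overlap (of its 265.00 mm²) is removed, clipping the outline — 1 connected region. The result has 1 disconnected region.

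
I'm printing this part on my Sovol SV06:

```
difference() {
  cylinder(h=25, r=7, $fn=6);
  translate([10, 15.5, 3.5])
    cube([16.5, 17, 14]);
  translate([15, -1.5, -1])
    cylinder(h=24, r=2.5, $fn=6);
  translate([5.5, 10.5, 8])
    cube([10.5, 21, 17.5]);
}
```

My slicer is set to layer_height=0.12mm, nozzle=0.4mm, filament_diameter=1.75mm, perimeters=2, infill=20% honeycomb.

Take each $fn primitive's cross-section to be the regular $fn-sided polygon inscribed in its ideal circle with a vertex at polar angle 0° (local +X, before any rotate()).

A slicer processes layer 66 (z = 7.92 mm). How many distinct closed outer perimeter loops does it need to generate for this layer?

1

At z = 7.92 mm: the r=7 cylinder gives a regular 6-gon of circumradius 7 (constant along its height); the cube at (10, 15.5) (footprint 16.5×17) is included at this height; the r=2.5 cylinder at (15, -1.5) gives a regular 6-gon of circumradius 2.5 (constant along its height); the cube at (5.5, 10.5) is absent (z outside [8, 25.5]); After the difference (first − rest): starting from the r=7 cylinder, the 16.5×17 cube at (10, 15.5) misses the remaining region (no effect); the r=2.5 cylinder at (15, -1.5) misses the remaining region (no effect) — 1 connected region. The result has 1 disconnected region.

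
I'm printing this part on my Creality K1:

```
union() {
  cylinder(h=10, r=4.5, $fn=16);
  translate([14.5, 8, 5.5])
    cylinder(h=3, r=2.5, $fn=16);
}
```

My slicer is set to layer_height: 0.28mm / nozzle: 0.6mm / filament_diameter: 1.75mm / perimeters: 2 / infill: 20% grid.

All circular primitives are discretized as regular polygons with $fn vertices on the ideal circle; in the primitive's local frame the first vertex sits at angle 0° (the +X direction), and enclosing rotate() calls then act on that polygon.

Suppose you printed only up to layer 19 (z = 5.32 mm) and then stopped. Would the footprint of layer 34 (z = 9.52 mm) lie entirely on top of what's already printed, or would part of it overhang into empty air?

Compare the two slices. At z = 5.32: the r=4.5 cylinder gives a regular 16-gon of circumradius 4.5 (constant along its height) (area = (16/2)·4.500²·sin(360°/16) = 61.99 mm²); the cylinder at (14.5, 8) does not reach this height (z outside [5.5, 8.5]); Combining (union): only the r=4.5 cylinder is present, so the union is just that shape — area = 61.99 mm². At z = 9.52: the r=4.5 cylinder contributes a regular 16-gon of circumradius 4.5 (area = (16/2)·4.500²·sin(360°/16) = 61.99 mm²); the cylinder at (14.5, 8) is not intersected at this z (z outside [5.5, 8.5]); Combining (union): only the r=4.5 cylinder is present, so the union is just that shape — area = 61.99 mm². Checking containment: the cross-section at z = 9.52 is a subset of the cross-section at z = 5.32.

entirely on top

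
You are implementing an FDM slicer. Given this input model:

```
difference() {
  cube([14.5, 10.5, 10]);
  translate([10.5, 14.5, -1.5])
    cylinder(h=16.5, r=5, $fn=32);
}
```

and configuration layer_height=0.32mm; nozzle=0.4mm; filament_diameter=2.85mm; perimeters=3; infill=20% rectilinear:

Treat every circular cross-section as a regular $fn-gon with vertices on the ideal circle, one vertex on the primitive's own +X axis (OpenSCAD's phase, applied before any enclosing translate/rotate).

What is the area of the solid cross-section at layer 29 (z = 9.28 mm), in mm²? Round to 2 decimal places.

148.26 mm²

At z = 9.28 mm: the cube is present — its section is the full 14.5×10.5 rectangle (area 152.25 mm²); the cylinder at (10.5, 14.5): section is a regular 32-gon, circumradius r=5 (area = (32/2)·5.000²·sin(360°/32) = 78.04 mm²); Taking the first minus the rest: starting from the 14.5×10.5 cube (152.25 mm²), the r=5 cylinder at (10.5, 14.5) partially overlaps it — only the 3.99 mm² overlap (of its 78.04 mm²) is removed, clipping the outline — area = 148.26 mm². Overall, the cross-section is a single solid region. Net area = 148.26 mm².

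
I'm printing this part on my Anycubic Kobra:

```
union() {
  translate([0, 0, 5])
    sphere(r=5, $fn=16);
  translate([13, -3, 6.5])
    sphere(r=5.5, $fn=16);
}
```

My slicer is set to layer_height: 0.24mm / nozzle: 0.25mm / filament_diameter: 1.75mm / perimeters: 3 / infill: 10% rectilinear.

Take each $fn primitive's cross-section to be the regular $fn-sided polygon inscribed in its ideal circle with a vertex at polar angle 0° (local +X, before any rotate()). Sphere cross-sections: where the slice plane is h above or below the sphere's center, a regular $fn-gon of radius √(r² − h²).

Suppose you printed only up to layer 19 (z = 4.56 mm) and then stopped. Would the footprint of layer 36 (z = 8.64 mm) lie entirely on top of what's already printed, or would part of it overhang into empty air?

Compare the two slices. At z = 4.56: the sphere: section is a regular 16-gon, circumradius = √(r²−h²) = √(5²−0.44²) = 4.981 (area = (16/2)·4.981²·sin(360°/16) = 75.94 mm²); the r=5.5 sphere at (13, -3) contributes a regular 16-gon of circumradius √(5.5²−1.94²) = 5.146 (area = (16/2)·5.146²·sin(360°/16) = 81.09 mm²); Taking the union: the 2 present regions are separate (no shared area or edge), so areas and boundary lengths simply add and each stays a separate island — area = 157.03 mm². At z = 8.64: the r=5 sphere slices to a regular 16-gon of circumradius 3.428 (√(r²−h²) with h=3.64 from center) (area = (16/2)·3.428²·sin(360°/16) = 35.97 mm²); the sphere at (13, -3): section is a regular 16-gon, circumradius = √(r²−h²) = √(5.5²−2.14²) = 5.067 (area = (16/2)·5.067²·sin(360°/16) = 78.59 mm²); Combining (union): the 2 present regions are separate (no shared area or edge), so areas and boundary lengths simply add and each stays a separate island — area = 114.56 mm². Checking containment: the cross-section at z = 8.64 is a subset of the cross-section at z = 4.56.

entirely on top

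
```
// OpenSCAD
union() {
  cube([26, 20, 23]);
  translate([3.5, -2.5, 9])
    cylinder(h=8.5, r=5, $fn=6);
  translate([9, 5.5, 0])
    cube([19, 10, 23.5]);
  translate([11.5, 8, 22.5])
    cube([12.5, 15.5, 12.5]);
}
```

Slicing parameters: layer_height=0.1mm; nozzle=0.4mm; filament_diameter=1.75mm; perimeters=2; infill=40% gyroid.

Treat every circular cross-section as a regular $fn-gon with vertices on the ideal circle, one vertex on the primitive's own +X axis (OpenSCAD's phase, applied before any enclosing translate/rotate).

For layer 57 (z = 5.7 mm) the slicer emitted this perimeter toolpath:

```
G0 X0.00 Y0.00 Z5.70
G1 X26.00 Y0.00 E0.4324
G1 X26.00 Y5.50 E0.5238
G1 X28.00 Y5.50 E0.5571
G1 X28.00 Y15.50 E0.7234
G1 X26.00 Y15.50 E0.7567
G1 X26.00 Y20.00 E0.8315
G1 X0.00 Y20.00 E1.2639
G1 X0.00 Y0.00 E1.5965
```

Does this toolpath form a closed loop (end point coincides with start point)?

yes

Start point (G0): (0.00, 0.00). End point (last G1): the path returns to the start — closed.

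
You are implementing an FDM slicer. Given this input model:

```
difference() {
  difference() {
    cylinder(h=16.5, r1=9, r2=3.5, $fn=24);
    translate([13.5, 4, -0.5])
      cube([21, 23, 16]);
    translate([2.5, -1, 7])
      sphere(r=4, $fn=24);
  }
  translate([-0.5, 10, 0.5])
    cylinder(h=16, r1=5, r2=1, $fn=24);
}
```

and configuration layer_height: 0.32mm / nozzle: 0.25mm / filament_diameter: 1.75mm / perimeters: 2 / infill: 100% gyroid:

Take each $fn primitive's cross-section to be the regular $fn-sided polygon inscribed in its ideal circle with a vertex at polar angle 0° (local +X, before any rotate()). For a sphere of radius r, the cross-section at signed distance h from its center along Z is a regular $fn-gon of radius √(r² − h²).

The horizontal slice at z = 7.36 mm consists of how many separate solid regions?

At z = 7.36 mm: the cone (r1=9→r2=3.5) has section circumradius 6.547 here — a regular 24-gon; the cube at (13.5, 4) is present — its section is the full 21×23 rectangle; the sphere at (2.5, -1): section is a regular 24-gon, circumradius = √(r²−h²) = √(4²−0.36²) = 3.984; Taking the first minus the rest: starting from the cone, the 21×23 cube at (13.5, 4) misses the remaining region (no effect); the r=4 sphere at (2.5, -1) partially overlaps it — only the 48.97 mm² overlap (of its 49.29 mm²) is removed, clipping the outline — 1 connected region; the cone at (-0.5, 10): at t=0.429 of its height the radius interpolates to r₁+(r₂−r₁)t = 3.285, giving a regular 24-gon of that circumradius; Taking the first minus the rest: starting from that combined region, the cone at (-0.5, 10) misses the remaining region (no effect) — 1 connected region. The result has 1 disconnected region.

1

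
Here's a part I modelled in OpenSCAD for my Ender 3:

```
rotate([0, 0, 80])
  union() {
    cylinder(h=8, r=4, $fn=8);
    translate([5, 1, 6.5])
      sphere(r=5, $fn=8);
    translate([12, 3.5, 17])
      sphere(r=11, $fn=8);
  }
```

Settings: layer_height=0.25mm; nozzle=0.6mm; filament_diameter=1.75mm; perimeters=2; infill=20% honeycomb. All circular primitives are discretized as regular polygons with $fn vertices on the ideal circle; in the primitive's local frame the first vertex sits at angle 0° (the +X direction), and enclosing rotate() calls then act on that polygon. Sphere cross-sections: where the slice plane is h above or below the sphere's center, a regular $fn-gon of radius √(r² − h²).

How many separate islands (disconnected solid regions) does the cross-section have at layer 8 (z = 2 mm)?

1

At z = 2 mm: the r=4 cylinder contributes a regular 8-gon of circumradius 4; the r=5 sphere at (5, 1) slices to a regular 8-gon of circumradius 2.179 (√(r²−h²) with h=4.5 from center); the sphere at (12, 3.5) is not intersected at this z (|z−center|=15.000 > r=11); Combining (union): the regions partially overlap (shared area 1.43 mm²), so overlapping operands fuse into one piece — 1 connected region; (whole slice rotated 80° about Z — lengths, areas and connectivity unchanged). Overall, the cross-section is a single solid region. Island count = 1.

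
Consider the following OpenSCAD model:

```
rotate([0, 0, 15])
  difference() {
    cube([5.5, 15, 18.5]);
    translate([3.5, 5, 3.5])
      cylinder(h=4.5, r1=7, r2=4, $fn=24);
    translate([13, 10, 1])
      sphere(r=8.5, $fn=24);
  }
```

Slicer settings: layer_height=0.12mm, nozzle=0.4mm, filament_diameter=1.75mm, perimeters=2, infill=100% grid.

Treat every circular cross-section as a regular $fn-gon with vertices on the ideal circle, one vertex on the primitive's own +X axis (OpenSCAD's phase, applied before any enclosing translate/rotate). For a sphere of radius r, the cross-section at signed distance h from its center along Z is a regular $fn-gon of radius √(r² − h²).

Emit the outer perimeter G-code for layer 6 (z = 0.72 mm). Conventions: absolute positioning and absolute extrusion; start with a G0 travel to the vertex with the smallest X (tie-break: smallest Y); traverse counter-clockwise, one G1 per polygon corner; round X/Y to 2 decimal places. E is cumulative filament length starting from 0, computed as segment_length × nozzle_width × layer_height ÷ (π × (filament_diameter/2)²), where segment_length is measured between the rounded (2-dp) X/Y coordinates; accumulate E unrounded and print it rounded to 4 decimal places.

At z = 0.72 mm: the 5.5×15 cube contributes its full rectangle; the cone at (3.5, 5) does not reach this height (z outside [3.5, 8]); the r=8.5 sphere at (13, 10) contributes a regular 24-gon of circumradius √(8.5²−0.28²) = 8.495; Subtracting the remaining from the first: starting from the 5.5×15 cube, the r=8.5 sphere at (13, 10) partially overlaps it — only the 4.94 mm² overlap (of its 224.15 mm²) is removed, clipping the outline — 1 connected region; (rotated 15° about Z; rotation is an isometry so areas/perimeters/island counts are preserved). The outline is a single polygon with 9 vertices. Extrusion per mm of travel: 0.4 × 0.12 / (π × 0.875²) = 0.019956. Accumulating E over each segment gives final E = 0.8244.

G0 X-3.88 Y14.49 Z0.72
G1 X0.00 Y0.00 E0.2994
G1 X5.31 Y1.42 E0.4090
G1 X3.73 Y7.31 E0.5307
G1 X2.61 Y8.78 E0.5676
G1 X1.76 Y10.83 E0.6119
G1 X1.47 Y13.02 E0.6560
G1 X1.71 Y14.85 E0.6928
G1 X1.43 Y15.91 E0.7147
G1 X-3.88 Y14.49 E0.8244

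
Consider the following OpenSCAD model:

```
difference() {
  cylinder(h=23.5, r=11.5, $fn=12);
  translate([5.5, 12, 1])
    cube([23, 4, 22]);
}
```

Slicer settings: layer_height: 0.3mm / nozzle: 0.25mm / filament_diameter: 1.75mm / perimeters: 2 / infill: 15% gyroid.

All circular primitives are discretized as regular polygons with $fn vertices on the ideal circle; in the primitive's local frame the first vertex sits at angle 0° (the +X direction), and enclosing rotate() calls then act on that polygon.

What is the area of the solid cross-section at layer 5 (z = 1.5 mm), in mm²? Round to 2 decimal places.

396.75 mm²

At z = 1.5 mm: the r=11.5 cylinder contributes a regular 12-gon of circumradius 11.5 (area = (12/2)·11.500²·sin(360°/12) = 396.75 mm²); the cube at (5.5, 12) is present — its section is the full 23×4 rectangle (area 92.00 mm²); After the difference (first − rest): starting from the r=11.5 cylinder (396.75 mm²), the 23×4 cube at (5.5, 12) misses the remaining region (no effect) — area = 396.75 mm². Overall, the cross-section is a single solid region. Net area = 396.75 mm².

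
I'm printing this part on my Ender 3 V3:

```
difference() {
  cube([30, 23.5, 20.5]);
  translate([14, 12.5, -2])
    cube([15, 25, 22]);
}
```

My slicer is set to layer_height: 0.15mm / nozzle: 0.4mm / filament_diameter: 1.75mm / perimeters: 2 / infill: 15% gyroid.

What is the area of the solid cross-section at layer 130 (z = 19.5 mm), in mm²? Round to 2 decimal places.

540.00 mm²

At z = 19.5 mm: the 30×23.5 cube contributes its full rectangle (area 705.00 mm²); the cube at (14, 12.5) (footprint 15×25) is included at this height (area 375.00 mm²); Taking the first minus the rest: starting from the 30×23.5 cube (705.00 mm²), the 15×25 cube at (14, 12.5) partially overlaps it — only the 165.00 mm² overlap (of its 375.00 mm²) is removed, clipping the outline — area = 540.00 mm². Overall, the cross-section is a single solid region. Net area = 540.00 mm².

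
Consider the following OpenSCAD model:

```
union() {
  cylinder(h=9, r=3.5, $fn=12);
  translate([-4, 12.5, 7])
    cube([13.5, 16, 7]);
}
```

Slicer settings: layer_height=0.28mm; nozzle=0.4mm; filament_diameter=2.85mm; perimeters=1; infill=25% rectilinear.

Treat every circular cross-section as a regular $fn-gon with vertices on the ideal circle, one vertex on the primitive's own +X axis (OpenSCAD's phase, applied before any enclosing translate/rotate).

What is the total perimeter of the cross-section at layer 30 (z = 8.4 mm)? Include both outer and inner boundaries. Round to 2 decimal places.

At z = 8.4 mm: the r=3.5 cylinder gives a regular 12-gon of circumradius 3.5 (constant along its height) (perimeter = 2·12·3.500·sin(180°/12) = 21.74 mm); the cube at (-4, 12.5) (footprint 13.5×16) is included at this height (perimeter 59.00 mm); Taking the union: the 2 present regions are separate (no shared area or edge), so areas and boundary lengths simply add and each stays a separate island — boundary = 80.74 mm. Overall, the cross-section has 2 separate islands. Total boundary length (outer) = 80.74 mm.

80.74 mm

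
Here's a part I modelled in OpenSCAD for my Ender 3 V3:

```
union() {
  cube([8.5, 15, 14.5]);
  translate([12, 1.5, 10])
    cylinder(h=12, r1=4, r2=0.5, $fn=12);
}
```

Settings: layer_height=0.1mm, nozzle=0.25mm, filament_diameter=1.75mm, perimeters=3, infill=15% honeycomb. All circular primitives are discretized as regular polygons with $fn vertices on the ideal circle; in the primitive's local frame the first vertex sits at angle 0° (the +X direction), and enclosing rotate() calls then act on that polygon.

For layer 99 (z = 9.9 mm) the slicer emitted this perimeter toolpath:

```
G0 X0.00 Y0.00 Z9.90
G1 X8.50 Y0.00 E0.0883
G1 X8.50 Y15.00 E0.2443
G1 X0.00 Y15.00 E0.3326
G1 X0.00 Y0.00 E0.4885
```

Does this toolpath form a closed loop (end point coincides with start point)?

Start point (G0): (0.00, 0.00). End point (last G1): the path returns to the start — closed.

yes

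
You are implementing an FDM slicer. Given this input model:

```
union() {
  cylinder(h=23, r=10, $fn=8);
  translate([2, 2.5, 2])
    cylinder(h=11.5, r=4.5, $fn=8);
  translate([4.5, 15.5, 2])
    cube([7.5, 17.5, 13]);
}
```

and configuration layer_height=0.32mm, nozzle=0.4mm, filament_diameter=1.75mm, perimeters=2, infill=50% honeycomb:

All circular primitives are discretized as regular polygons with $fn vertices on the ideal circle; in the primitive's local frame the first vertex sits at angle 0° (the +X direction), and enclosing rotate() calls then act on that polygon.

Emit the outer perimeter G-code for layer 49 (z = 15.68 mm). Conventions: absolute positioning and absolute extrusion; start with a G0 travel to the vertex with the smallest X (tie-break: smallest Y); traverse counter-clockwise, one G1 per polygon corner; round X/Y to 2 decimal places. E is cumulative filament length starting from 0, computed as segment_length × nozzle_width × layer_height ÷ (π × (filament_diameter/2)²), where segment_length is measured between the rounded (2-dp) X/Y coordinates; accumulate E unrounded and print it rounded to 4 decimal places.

G0 X-10.00 Y0.00 Z15.68
G1 X-7.07 Y-7.07 E0.4073
G1 X0.00 Y-10.00 E0.8145
G1 X7.07 Y-7.07 E1.2218
G1 X10.00 Y0.00 E1.6291
G1 X7.07 Y7.07 E2.0363
G1 X0.00 Y10.00 E2.4436
G1 X-7.07 Y7.07 E2.8509
G1 X-10.00 Y0.00 E3.2581

At z = 15.68 mm: the cylinder: section is a regular 8-gon, circumradius r=10; the cylinder at (2, 2.5) is absent (z outside [2, 13.5]); the cube at (4.5, 15.5) is absent (z outside [2, 15]); Combining (union): only the r=10 cylinder is present, so the union is just that shape — 1 connected region. The outline is a single polygon with 8 vertices. Extrusion per mm of travel: 0.4 × 0.32 / (π × 0.875²) = 0.053216. Accumulating E over each segment gives final E = 3.2581.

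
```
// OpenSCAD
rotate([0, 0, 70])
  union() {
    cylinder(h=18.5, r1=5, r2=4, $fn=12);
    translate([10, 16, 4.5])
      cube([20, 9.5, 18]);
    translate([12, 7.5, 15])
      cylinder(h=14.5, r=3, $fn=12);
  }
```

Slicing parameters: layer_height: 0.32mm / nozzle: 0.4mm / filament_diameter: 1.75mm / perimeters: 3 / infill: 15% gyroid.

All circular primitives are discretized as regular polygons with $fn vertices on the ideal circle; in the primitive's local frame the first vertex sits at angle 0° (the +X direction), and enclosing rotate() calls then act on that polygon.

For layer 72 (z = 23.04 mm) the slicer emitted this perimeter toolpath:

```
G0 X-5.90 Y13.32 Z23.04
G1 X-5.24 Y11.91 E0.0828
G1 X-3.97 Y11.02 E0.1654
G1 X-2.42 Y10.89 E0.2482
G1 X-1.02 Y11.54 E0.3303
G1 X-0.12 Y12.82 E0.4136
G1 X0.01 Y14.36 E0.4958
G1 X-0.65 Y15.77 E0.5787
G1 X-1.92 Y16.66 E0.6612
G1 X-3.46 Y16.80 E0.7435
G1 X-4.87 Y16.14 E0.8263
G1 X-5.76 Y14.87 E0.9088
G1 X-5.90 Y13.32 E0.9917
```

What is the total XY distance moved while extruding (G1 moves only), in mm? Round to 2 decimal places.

Sum the Euclidean lengths of each G1 segment: total = 18.63 mm.

18.63 mm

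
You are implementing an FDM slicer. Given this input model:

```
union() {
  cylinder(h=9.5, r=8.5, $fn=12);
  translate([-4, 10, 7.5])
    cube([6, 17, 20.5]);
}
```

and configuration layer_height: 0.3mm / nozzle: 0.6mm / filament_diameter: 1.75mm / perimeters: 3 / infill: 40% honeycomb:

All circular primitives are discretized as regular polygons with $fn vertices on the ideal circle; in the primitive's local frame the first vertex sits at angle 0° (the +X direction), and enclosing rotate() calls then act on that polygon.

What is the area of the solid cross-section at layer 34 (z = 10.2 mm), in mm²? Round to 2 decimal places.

At z = 10.2 mm: the cylinder is not intersected at this z (z outside [0, 9.5]); the 6×17 cube at (-4, 10) contributes its full rectangle (area 102.00 mm²); Merging all regions: only the 6×17 cube at (-4, 10) is present, so the union is just that shape — area = 102.00 mm². Overall, the cross-section is a single solid region. Net area = 102.00 mm².

102.00 mm²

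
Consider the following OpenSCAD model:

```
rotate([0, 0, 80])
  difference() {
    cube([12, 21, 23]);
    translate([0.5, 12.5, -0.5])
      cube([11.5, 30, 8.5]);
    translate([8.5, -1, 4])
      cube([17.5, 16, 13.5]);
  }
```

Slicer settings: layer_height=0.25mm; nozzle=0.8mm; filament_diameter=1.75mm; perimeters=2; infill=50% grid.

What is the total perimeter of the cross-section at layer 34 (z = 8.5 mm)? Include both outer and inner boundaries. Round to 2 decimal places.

66.00 mm

At z = 8.5 mm: the cube is present — its section is the full 12×21 rectangle (perimeter 66.00 mm); the cube at (0.5, 12.5) is absent (z outside [-0.5, 8]); the 17.5×16 cube at (8.5, -1) contributes its full rectangle (perimeter 67.00 mm); Subtracting the remaining from the first: starting from the 12×21 cube, the 17.5×16 cube at (8.5, -1) partially overlaps it — only the 52.50 mm² overlap (of its 280.00 mm²) is removed, clipping the outline — boundary = 66.00 mm; (whole slice rotated 80° about Z — lengths, areas and connectivity unchanged). Overall, the cross-section is a single solid region. Total boundary length (outer) = 66.00 mm.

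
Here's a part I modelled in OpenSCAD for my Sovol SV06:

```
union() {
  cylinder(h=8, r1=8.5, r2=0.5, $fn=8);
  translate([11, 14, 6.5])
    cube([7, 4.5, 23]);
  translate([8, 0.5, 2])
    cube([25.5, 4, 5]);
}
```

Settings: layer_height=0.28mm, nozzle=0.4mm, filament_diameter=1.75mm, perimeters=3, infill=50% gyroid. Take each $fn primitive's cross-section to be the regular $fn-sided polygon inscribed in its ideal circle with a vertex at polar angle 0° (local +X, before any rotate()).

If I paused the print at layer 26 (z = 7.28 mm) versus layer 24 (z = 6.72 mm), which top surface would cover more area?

layer 24 (z = 6.72 mm)

Layer 26 (z = 7.28): the cone contributes a regular 8-gon of circumradius 1.220 (interpolated between r1=8.5 and r2=0.5 at t=0.910) (area = (8/2)·1.220²·sin(360°/8) = 4.21 mm²); the 7×4.5 cube at (11, 14) contributes its full rectangle (area 31.50 mm²); the cube at (8, 0.5) is absent (z outside [2, 7]); Taking the union: the 2 present regions are separate (no shared area or edge), so areas and boundary lengths simply add and each stays a separate island — area = 35.71 mm². So its area = 35.71 mm². Layer 24 (z = 6.72): the cone contributes a regular 8-gon of circumradius 1.780 (interpolated between r1=8.5 and r2=0.5 at t=0.840) (area = (8/2)·1.780²·sin(360°/8) = 8.96 mm²); the cube at (11, 14) is present — its section is the full 7×4.5 rectangle (area 31.50 mm²); the cube at (8, 0.5) is present — its section is the full 25.5×4 rectangle (area 102.00 mm²); Merging all regions: the 3 present regions are separate (no shared area or edge), so areas and boundary lengths simply add and each stays a separate island — area = 142.46 mm². So its area = 142.46 mm². Layer 24 is larger (142.46 vs 35.71 mm²).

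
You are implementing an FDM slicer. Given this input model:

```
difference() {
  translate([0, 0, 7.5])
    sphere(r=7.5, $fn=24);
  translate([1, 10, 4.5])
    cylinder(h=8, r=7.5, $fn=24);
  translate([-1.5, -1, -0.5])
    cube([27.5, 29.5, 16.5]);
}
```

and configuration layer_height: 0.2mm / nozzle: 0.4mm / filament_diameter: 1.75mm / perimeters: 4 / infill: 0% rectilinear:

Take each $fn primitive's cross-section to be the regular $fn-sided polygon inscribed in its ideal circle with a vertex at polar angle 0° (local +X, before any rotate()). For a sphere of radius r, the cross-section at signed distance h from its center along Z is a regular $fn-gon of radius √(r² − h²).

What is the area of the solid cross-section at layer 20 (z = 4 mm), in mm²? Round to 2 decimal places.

84.62 mm²

At z = 4 mm: the sphere: section is a regular 24-gon, circumradius = √(r²−h²) = √(7.5²−3.5²) = 6.633 (area = (24/2)·6.633²·sin(360°/24) = 136.66 mm²); the cylinder at (1, 10) does not reach this height (z outside [4.5, 12.5]); the 27.5×29.5 cube at (-1.5, -1) contributes its full rectangle (area 811.25 mm²); Subtracting the remaining from the first: starting from the r=7.5 sphere (136.66 mm²), the 27.5×29.5 cube at (-1.5, -1) partially overlaps it — only the 52.03 mm² overlap (of its 811.25 mm²) is removed, clipping the outline — area = 84.62 mm². Overall, the cross-section is a single solid region. Net area = 84.62 mm².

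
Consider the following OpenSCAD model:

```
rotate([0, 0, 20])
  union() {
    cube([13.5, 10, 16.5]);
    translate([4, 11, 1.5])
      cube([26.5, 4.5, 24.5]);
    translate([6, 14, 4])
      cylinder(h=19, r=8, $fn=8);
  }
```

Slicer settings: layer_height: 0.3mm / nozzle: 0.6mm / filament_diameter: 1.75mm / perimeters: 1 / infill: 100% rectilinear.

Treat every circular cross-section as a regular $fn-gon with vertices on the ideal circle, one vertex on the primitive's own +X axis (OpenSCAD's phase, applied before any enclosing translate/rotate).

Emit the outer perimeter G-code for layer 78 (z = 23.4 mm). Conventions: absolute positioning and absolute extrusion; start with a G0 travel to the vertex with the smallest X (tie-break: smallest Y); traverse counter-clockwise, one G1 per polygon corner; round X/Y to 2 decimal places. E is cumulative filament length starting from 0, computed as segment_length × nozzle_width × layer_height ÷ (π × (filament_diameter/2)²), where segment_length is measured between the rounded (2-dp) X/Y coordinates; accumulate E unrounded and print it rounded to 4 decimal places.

At z = 23.4 mm: the cube does not reach this height (z outside [0, 16.5]); the 26.5×4.5 cube at (4, 11) contributes its full rectangle; the cylinder at (6, 14) does not reach this height (z outside [4, 23]); Taking the union: only the 26.5×4.5 cube at (4, 11) is present, so the union is just that shape — 1 connected region; (whole slice rotated 20° about Z — lengths, areas and connectivity unchanged). The outline is a single polygon with 4 vertices. Extrusion per mm of travel: 0.6 × 0.3 / (π × 0.875²) = 0.074835. Accumulating E over each segment gives final E = 4.6401.

G0 X-1.54 Y15.93 Z23.40
G1 X0.00 Y11.70 E0.3369
G1 X24.90 Y20.77 E2.3201
G1 X23.36 Y25.00 E2.6569
G1 X-1.54 Y15.93 E4.6401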